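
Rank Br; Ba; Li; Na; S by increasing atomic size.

Li is in period 2, group 1; Na is in period 3, group 1; S is in period 3, group 16; Br is in period 4, group 17; Ba is in period 6, group 2.
Radius decreases left→right (rising Z_eff, same n) and increases top→bottom (higher n).
Here both period and group differ, so the two effects have to be weighed against each other.
Br > S: period and group pull opposite ways; the down-group shift dominates (114 vs 103 pm).
Li > Br: period and group pull opposite ways; the across-period shift dominates (133 vs 114 pm).
Na > Li: Na sits below Li in group 1, so the down-group effect alone puts Na larger.
Ba > Na: period and group pull opposite ways; the down-group shift dominates (196 vs 155 pm).
Approximate values (pm): Li 133, Na 155, S 103, Br 114, Ba 196.
So from smallest to largest: S < Br < Li < Na < Ba.

S < Br < Li < Na < Ba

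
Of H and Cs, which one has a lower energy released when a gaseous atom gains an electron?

Electron affinity generally becomes more exothermic across a period toward the halogens and less exothermic down a group.
All are in group 1, so electron affinity increases up the group.
So Cs has the lower energy released when a gaseous atom gains an electron (Cs < H).

Cs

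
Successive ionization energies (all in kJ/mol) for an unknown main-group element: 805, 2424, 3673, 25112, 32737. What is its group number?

Look for the largest jump between consecutive ionization energies: IE4/IE3 ≈ 6.8, far larger than any earlier ratio.
That jump marks the point where a core electron is being removed. So the atom has 3 valence electrons.
A main-group element with 3 valence electrons is in group 13.

Group 13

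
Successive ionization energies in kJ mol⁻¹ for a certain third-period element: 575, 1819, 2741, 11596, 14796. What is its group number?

Look for the largest jump between consecutive ionization energies: IE4/IE3 ≈ 4.2, far larger than any earlier ratio.
That jump marks the point where a core electron is being removed. So the atom has 3 valence electrons.
A main-group element with 3 valence electrons is in group 13.

Group 13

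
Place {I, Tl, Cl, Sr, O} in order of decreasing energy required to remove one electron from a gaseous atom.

Removing the outermost electron gets harder across a period and easier down a group.
These span different periods and groups, so the two trends combine.
Tl > Sr: the two effects oppose for this pair; the across-period effect wins (589 vs 550 kJ/mol).
I > Tl: relative to Tl, both the across-period and down-group shifts push I's first ionization energy up.
Cl > I: Cl sits above I in group 17, so the down-group effect alone puts Cl higher.
O > Cl: the two effects oppose for this pair; the down-group effect wins (1314 vs 1251 kJ/mol).
Tabulated first ionization energy (kJ/mol): O 1314, Cl 1251, Sr 550, I 1008, Tl 589.
So from highest to lowest: O > Cl > I > Tl > Sr.

O > Cl > I > Tl > Sr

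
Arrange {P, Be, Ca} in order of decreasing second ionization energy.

The second ionization energy removes an electron from the +1 ion. For each element: P⁺ still has 4 valence electrons; Be⁺ still has 1 valence electron; Ca⁺ still has 1 valence electron.
All are still removing valence electrons, so compare the +1 ions as you would atoms: IE_2 generally rises across a period (higher Z_eff) and falls down a group (larger shell), subject to the usual subshell exceptions.
Valence configurations: P⁺ [Ne]3s²3p², Be⁺ [He]2s¹, Ca⁺ [Ar]4s¹.
The numbers (kJ/mol): P 1907, Be 1757, Ca 1145.
Hence IE_2: Ca < Be < P.

P, Be, Ca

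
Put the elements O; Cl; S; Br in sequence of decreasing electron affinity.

Cl, Br, S, O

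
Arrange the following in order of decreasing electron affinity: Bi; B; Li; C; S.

S, C, Bi, Li, B

EA tends to increase across a period and decrease down a group, though the pattern is less regular than for IE or radius.
Here both period and group differ, so the two effects have to be weighed against each other.
Li > B: this pair runs against the simple trend — see the exception note.
Bi > Li: period and group pull opposite ways; the across-period shift dominates (91 vs 60 kJ/mol).
C > Bi: period and group pull opposite ways; the down-group shift dominates (122 vs 91 kJ/mol).
S > C: period and group pull opposite ways; the across-period shift dominates (200 vs 122 kJ/mol).
Note the exception: Li has a higher electron affinity than B, contrary to the simple trend — B's ns²np¹ configuration gives only a small electron affinity — the sparsely filled np subshell binds an added electron weakly.
Approximate values (kJ/mol): Li 60, B 27, C 122, S 200, Bi 91.
So from highest to lowest: S > C > Bi > Li > B.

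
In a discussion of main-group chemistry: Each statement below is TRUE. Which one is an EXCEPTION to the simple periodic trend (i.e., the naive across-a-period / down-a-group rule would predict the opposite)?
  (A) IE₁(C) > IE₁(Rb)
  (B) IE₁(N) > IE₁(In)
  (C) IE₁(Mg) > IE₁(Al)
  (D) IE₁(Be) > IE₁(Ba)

The general trend: IE₁ increases across a period and decreases down a group.
(A) C (period 2, group 14) vs Rb (period 5, group 1): the stated order agrees with the simple trend.
(B) N (period 2, group 15) vs In (period 5, group 13): the stated order agrees with the simple trend.
(C) Mg (period 3, group 2) vs Al (period 3, group 13): the stated order contradicts the simple trend.
(D) Be (period 2, group 2) vs Ba (period 6, group 2): the stated order agrees with the simple trend.
The exception is (C): Al's single 3p electron is easier to remove than one from Mg's filled 3s².

(C)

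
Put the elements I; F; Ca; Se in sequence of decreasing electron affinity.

F > I > Se > Ca

F is in period 2, group 17; Ca is in period 4, group 2; Se is in period 4, group 16; I is in period 5, group 17.
EA tends to increase across a period and decrease down a group, though the pattern is less regular than for IE or radius.
These span different periods and groups, so the two trends combine.
Se > Ca: both are in period 4; the period trend gives Se the larger value.
I > Se: period and group pull opposite ways; the across-period shift dominates (295 vs 195 kJ/mol).
F > I: F sits above I in group 17, so the down-group effect alone puts F higher.
For reference (kJ/mol): F 328, Ca 2, Se 195, I 295.
So from highest to lowest: F > I > Se > Ca.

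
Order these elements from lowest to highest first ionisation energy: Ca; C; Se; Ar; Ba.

C is in period 2, group 14; Ar is in period 3, group 18; Ca is in period 4, group 2; Se is in period 4, group 16; Ba is in period 6, group 2.
IE₁ increases left→right with effective nuclear charge and decreases top→bottom as the valence shell moves farther out.
Here both period and group differ, so the two effects have to be weighed against each other.
Ca > Ba: Ca sits above Ba in group 2, so the down-group effect alone puts Ca higher.
Se > Ca: both are in period 4; the period trend gives Se the larger value.
C > Se: period and group pull opposite ways; the down-group shift dominates (1086 vs 941 kJ/mol).
Ar > C: period and group pull opposite ways; the across-period shift dominates (1521 vs 1086 kJ/mol).
For reference (kJ/mol): C 1086, Ar 1521, Ca 590, Se 941, Ba 503.
So from lowest to highest: Ba < Ca < Se < C < Ar.

Ba, Ca, Se, C, Ar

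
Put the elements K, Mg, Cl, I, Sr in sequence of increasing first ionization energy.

K, Sr, Mg, I, Cl

Mg is in period 3, group 2; Cl is in period 3, group 17; K is in period 4, group 1; Sr is in period 5, group 2; I is in period 5, group 17.
Across a period the outer electron is held more tightly (higher IE₁); down a group it sits in a higher shell, more shielded, and comes off more easily.
Here both period and group differ, so the two effects have to be weighed against each other.
Sr > K: the two effects oppose for this pair; the across-period effect wins (550 vs 419 kJ/mol).
Mg > Sr: Mg sits above Sr in group 2, so the down-group effect alone puts Mg higher.
I > Mg: the two effects oppose for this pair; the across-period effect wins (1008 vs 738 kJ/mol).
Cl > I: they share group 17; the group trend gives Cl the larger value.
Approximate values (kJ/mol): Mg 738, Cl 1251, K 419, Sr 550, I 1008.
So from lowest to highest: K < Sr < Mg < I < Cl.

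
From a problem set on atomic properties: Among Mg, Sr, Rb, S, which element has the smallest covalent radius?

Mg is in period 3, group 2; S is in period 3, group 16; Rb is in period 5, group 1; Sr is in period 5, group 2.
Across a period the added protons contract the valence shell; down a group each new principal shell makes the atom larger.
Neither a single period nor a single group — weigh both effects.
Mg > S: both are in period 3; the period trend gives Mg the larger value.
Sr > Mg: they share group 2; the group trend gives Sr the larger value.
Rb > Sr: both are in period 5; the period trend gives Rb the larger value.
Tabulated atomic radius (pm): Mg 139, S 103, Rb 210, Sr 185.
The smallest covalent radius among these belongs to S.

S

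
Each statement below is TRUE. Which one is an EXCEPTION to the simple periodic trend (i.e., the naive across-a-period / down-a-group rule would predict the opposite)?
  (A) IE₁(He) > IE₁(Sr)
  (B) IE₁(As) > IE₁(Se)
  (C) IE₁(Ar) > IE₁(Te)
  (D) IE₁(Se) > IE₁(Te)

The general trend: IE₁ increases across a period and decreases down a group.
(A) He (period 1, group 18) vs Sr (period 5, group 2): the stated order agrees with the simple trend.
(B) As (period 4, group 15) vs Se (period 4, group 16): the stated order contradicts the simple trend.
(C) Ar (period 3, group 18) vs Te (period 5, group 16): the stated order agrees with the simple trend.
(D) Se (period 4, group 16) vs Te (period 5, group 16): the stated order agrees with the simple trend.
The exception is (B): Se (4p⁴) ionizes more easily than half-filled As (4p³).

(B)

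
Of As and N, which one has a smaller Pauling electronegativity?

N is in period 2, group 15; As is in period 4, group 15.
Smaller atoms with higher effective nuclear charge are more electronegative.
All are in group 15, so electronegativity increases up the group.
So As has the smaller Pauling electronegativity (As < N).

As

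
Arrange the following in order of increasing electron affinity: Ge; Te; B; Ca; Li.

Li is in period 2, group 1; B is in period 2, group 13; Ca is in period 4, group 2; Ge is in period 4, group 14; Te is in period 5, group 16.
Atoms with high Z_eff and room in the valence shell (especially the halogens) have the most exothermic electron affinities.
Here both period and group differ, so the two effects have to be weighed against each other.
B > Ca: relative to Ca, both the across-period and down-group shifts push B's electron affinity up.
Li > B: this pair runs against the simple trend — see the exception note.
Ge > Li: period and group pull opposite ways; the across-period shift dominates (119 vs 60 kJ/mol).
Te > Ge: the two effects oppose for this pair; the across-period effect wins (190 vs 119 kJ/mol).
Note the exception: Li has a higher electron affinity than B, contrary to the simple trend — B's ns²np¹ configuration gives only a small electron affinity — the sparsely filled np subshell binds an added electron weakly.
Approximate values (kJ/mol): Li 60, B 27, Ca 2, Ge 119, Te 190.
So from lowest to highest: Ca < B < Li < Ge < Te.

Ca < B < Li < Ge < Te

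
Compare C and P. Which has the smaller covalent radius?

C is in period 2, group 14; P is in period 3, group 15.
Across a period the added protons contract the valence shell; down a group each new principal shell makes the atom larger.
Here both period and group differ, so the two effects have to be weighed against each other.
P > C: the two effects oppose for this pair; the down-group effect wins (111 vs 75 pm).
For reference (pm): C 75, P 111.
So C has the smaller covalent radius (C < P).

C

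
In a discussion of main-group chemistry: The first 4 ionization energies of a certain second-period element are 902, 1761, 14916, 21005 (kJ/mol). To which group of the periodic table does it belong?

Look for the largest jump between consecutive ionization energies: IE3/IE2 ≈ 8.5, far larger than any earlier ratio.
That jump marks the point where a core electron is being removed. So the atom has 2 valence electrons.
A main-group element with 2 valence electrons is in group 2.

Group 2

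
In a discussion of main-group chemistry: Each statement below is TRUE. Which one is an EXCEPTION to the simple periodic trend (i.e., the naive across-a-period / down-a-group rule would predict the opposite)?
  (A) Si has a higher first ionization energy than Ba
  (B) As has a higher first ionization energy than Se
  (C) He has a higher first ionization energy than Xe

(B)

The general trend: first ionization energy increases across a period and decreases down a group.
(A) Si (period 3, group 14) vs Ba (period 6, group 2): the stated order agrees with the simple trend.
(B) As (period 4, group 15) vs Se (period 4, group 16): the stated order contradicts the simple trend.
(C) He (period 1, group 18) vs Xe (period 5, group 18): the stated order agrees with the simple trend.
The exception is (B): Se (4p⁴) ionizes more easily than half-filled As (4p³).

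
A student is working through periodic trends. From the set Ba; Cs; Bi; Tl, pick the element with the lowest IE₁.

Cs is in period 6, group 1; Ba is in period 6, group 2; Tl is in period 6, group 13; Bi is in period 6, group 15.
IE₁ increases left→right with effective nuclear charge and decreases top→bottom as the valence shell moves farther out.
All lie in period 6, so first ionization energy increases left to right.
The lowest IE₁ among these belongs to Cs.

Cs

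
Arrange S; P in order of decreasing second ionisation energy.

After 1 electron has been removed, what remains? S⁺ still has 5 valence electrons; P⁺ still has 4 valence electrons.
All are still removing valence electrons, so compare the +1 ions as you would atoms: IE_2 generally rises across a period (higher Z_eff) and falls down a group (larger shell), subject to the usual subshell exceptions.
Valence configurations: S⁺ [Ne]3s²3p³, P⁺ [Ne]3s²3p².
The numbers (kJ/mol): S 2252, P 1907.
Hence IE_2: P < S.

S, P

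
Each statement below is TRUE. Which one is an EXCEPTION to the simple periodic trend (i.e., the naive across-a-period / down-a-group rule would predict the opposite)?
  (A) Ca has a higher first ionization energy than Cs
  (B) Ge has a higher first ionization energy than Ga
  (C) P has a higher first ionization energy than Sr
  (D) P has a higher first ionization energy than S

(D)

The general trend: first ionization energy increases across a period and decreases down a group.
(A) Ca (period 4, group 2) vs Cs (period 6, group 1): the stated order agrees with the simple trend.
(B) Ge (period 4, group 14) vs Ga (period 4, group 13): the stated order agrees with the simple trend.
(C) P (period 3, group 15) vs Sr (period 5, group 2): the stated order agrees with the simple trend.
(D) P (period 3, group 15) vs S (period 3, group 16): the stated order contradicts the simple trend.
The exception is (D): S (3p⁴) ionizes more easily than half-filled P (3p³) because the paired 3p electron in S is pushed out by e⁻–e⁻ repulsion.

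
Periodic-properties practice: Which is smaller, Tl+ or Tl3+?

Both ions have Z = 81 protons, but Tl3+ has lost more electrons, so its remaining electrons feel a larger effective nuclear charge per electron and are pulled in more tightly.
Higher positive charge → smaller ion, so Tl+ > Tl3+.

Tl3+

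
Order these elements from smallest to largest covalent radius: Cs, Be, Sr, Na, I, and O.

O, Be, I, Na, Sr, Cs

Be is in period 2, group 2; O is in period 2, group 16; Na is in period 3, group 1; Sr is in period 5, group 2; I is in period 5, group 17; Cs is in period 6, group 1.
Moving right in a period, electrons are added to the same shell under a stronger nuclear pull, so atoms get smaller; moving down, a new shell is opened and atoms get larger.
Neither a single period nor a single group — weigh both effects.
Be > O: Be lies to the left of O in period 2, so the across-period effect alone puts Be larger.
I > Be: period and group pull opposite ways; the down-group shift dominates (133 vs 102 pm).
Na > I: the two effects oppose for this pair; the across-period effect wins (155 vs 133 pm).
Sr > Na: period and group pull opposite ways; the down-group shift dominates (185 vs 155 pm).
Cs > Sr: both effects reinforce here, so Cs is clearly the larger of the two.
Approximate values (pm): Be 102, O 63, Na 155, Sr 185, I 133, Cs 232.
So from smallest to largest: O < Be < I < Na < Sr < Cs.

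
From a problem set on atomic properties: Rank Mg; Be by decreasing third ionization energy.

Be, Mg

Consider each +2 ion: Mg²⁺ is the bare [Ne] core; Be²⁺ is the bare [He] core.
All of these are removing an electron from a noble-gas core or deeper; the smaller core (lower principal quantum number) is held far more tightly, and within a period the higher nuclear charge binds the same core more tightly.
Tabulated IE_3 (kJ/mol): Mg 7733, Be 14849.
So the third ionization energies run Mg < Be.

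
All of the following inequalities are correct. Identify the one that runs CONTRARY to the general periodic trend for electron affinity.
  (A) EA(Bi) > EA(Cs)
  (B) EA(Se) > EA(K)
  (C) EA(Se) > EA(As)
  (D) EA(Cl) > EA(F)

(D)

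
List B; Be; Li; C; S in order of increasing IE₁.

Li < B < Be < S < C

Li is in period 2, group 1; Be is in period 2, group 2; B is in period 2, group 13; C is in period 2, group 14; S is in period 3, group 16.
Removing the outermost electron gets harder across a period and easier down a group.
These span different periods and groups, so the two trends combine.
B > Li: both are in period 2; the period trend gives B the larger value.
Be > B: this pair runs against the simple trend — see the exception note.
S > Be: period and group pull opposite ways; the across-period shift dominates (1000 vs 900 kJ/mol).
C > S: period and group pull opposite ways; the down-group shift dominates (1086 vs 1000 kJ/mol).
Note the exception: Be has a higher first ionization energy than B, contrary to the simple trend — removing B's lone 2p electron is easier than breaking Be's filled 2s².
For reference (kJ/mol): Li 520, Be 900, B 801, C 1086, S 1000.
So from lowest to highest: Li < B < Be < S < C.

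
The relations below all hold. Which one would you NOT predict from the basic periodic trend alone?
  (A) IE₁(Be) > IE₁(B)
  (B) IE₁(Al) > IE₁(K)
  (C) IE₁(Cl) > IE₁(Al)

(A)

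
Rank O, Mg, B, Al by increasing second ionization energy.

Mg < Al < B < O

After 1 electron has been removed, what remains? O⁺ still has 5 valence electrons; Mg⁺ still has 1 valence electron; B⁺ still has 2 valence electrons; Al⁺ still has 2 valence electrons.
All are still removing valence electrons, so compare the +1 ions as you would atoms: IE_2 generally rises across a period (higher Z_eff) and falls down a group (larger shell), subject to the usual subshell exceptions.
Valence configurations: O⁺ [He]2s²2p³, Mg⁺ [Ne]3s¹, B⁺ [He]2s², Al⁺ [Ne]3s².
The numbers (kJ/mol): O 3388, Mg 1451, B 2427, Al 1817.
Putting it together, IE_2: Mg < Al < B < O.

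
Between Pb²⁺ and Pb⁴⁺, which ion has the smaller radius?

Pb⁴⁺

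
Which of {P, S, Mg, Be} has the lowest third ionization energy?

IE_3 is the cost of taking one more electron from the +2 cation: P²⁺ still has 3 valence electrons; S²⁺ still has 4 valence electrons; Mg²⁺ is the bare [Ne] core; Be²⁺ is the bare [He] core.
Core electrons are held far more tightly than valence electrons, so Mg and Be top the IE_3 order.
Valence configurations: P²⁺ [Ne]3s²3p¹, S²⁺ [Ne]3s²3p².
Tabulated IE_3 (kJ/mol): P 2914, S 3357, Mg 7733, Be 14849.
Hence IE_3: P < S < Mg < Be.

P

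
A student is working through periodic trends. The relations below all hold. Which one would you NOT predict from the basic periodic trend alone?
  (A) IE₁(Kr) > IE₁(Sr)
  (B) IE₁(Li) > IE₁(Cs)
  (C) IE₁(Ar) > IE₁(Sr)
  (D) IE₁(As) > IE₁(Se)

(D)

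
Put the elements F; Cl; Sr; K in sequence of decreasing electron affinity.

Cl > F > K > Sr

F is in period 2, group 17; Cl is in period 3, group 17; K is in period 4, group 1; Sr is in period 5, group 2.
Electron affinity generally becomes more exothermic across a period toward the halogens and less exothermic down a group.
Neither a single period nor a single group — weigh both effects.
K > Sr: the two effects oppose for this pair; the down-group effect wins (48 vs 5 kJ/mol).
F > K: relative to K, both the across-period and down-group shifts push F's electron affinity up.
Cl > F: this pair runs against the simple trend — see the exception note.
Note the exception: Cl has a higher electron affinity than F, contrary to the simple trend — F's small 2p subshell makes the incoming electron feel strong e⁻–e⁻ repulsion, so Cl actually releases more energy on gaining an electron.
For reference (kJ/mol): F 328, Cl 349, K 48, Sr 5.
So from highest to lowest: Cl > F > K > Sr.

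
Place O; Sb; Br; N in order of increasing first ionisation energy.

Across a period the outer electron is held more tightly (higher IE₁); down a group it sits in a higher shell, more shielded, and comes off more easily.
Neither a single period nor a single group — weigh both effects.
Br > Sb: both effects reinforce here, so Br is clearly the higher of the two.
O > Br: the two effects oppose for this pair; the down-group effect wins (1314 vs 1140 kJ/mol).
N > O: this pair runs against the simple trend — see the exception note.
Note the exception: N has a higher first ionization energy than O, contrary to the simple trend — pairing an electron in O's 2p⁴ costs repulsion energy, so O ionizes more easily than half-filled N (2p³).
Approximate values (kJ/mol): N 1402, O 1314, Br 1140, Sb 831.
So from lowest to highest: Sb < Br < O < N.

Sb < Br < O < N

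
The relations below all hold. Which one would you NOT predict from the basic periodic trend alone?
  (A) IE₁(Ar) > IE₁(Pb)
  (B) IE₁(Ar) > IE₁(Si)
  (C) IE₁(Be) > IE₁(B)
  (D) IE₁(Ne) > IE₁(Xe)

(C)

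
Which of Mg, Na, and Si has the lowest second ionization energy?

Mg

IE_2 is the cost of taking one more electron from the +1 cation: Mg⁺ still has 1 valence electron; Na⁺ is the bare [Ne] core; Si⁺ still has 3 valence electrons.
Pulling an electron out of a noble-gas core costs far more than removing a remaining valence electron, so Na sits at the high end of IE_2.
Valence configurations: Mg⁺ [Ne]3s¹, Si⁺ [Ne]3s²3p¹.
Approximate IE_2 values (kJ/mol): Mg 1451, Na 4562, Si 1577.
Putting it together, IE_2: Mg < Si < Na.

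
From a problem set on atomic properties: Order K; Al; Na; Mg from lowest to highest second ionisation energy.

The second ionization energy removes an electron from the +1 ion. For each element: K⁺ is the bare [Ar] core; Al⁺ still has 2 valence electrons; Na⁺ is the bare [Ne] core; Mg⁺ still has 1 valence electron.
Pulling an electron out of a noble-gas core costs far more than removing a remaining valence electron, so K and Na sit at the high end of IE_2.
Valence configurations: Al⁺ [Ne]3s², Mg⁺ [Ne]3s¹.
Tabulated IE_2 (kJ/mol): K 3052, Al 1817, Na 4562, Mg 1451.
Hence IE_2: Mg < Al < K < Na.

Mg < Al < K < Na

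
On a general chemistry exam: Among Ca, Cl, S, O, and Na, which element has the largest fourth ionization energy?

The fourth ionization energy removes an electron from the +3 ion. For each element: Ca³⁺ is already 1 electron into the core; Cl³⁺ still has 4 valence electrons; S³⁺ still has 3 valence electrons; O³⁺ still has 3 valence electrons; Na³⁺ is already 2 electrons into the core.
Usually core removal costs more than valence removal, but here the competition is close: a tightly held n=2 valence electron can cost more to remove than an n=3 core electron, so the actual values have to decide it.
Valence configurations: Cl³⁺ [Ne]3s²3p², S³⁺ [Ne]3s²3p¹, O³⁺ [He]2s²2p¹.
Approximate IE_4 values (kJ/mol): Ca 6491, Cl 5159, S 4556, O 7469, Na 9543.
So the fourth ionization energies run S < Cl < Ca < O < Na.

Na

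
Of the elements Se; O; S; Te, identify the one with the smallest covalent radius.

O

Across a period the added protons contract the valence shell; down a group each new principal shell makes the atom larger.
All are in group 16, so atomic radius increases down the group.
The smallest covalent radius among these belongs to O.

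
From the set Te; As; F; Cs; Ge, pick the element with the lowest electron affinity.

F is in period 2, group 17; Ge is in period 4, group 14; As is in period 4, group 15; Te is in period 5, group 16; Cs is in period 6, group 1.
Adding an electron releases more energy for atoms nearer the top right (short of the noble gases).
Neither a single period nor a single group — weigh both effects.
As > Cs: both effects reinforce here, so As is clearly the higher of the two.
Ge > As: this pair runs against the simple trend — see the exception note.
Te > Ge: the two effects oppose for this pair; the across-period effect wins (190 vs 119 kJ/mol).
F > Te: both effects reinforce here, so F is clearly the higher of the two.
Note the exception: Ge has a higher electron affinity than As, contrary to the simple trend — adding an electron to As's half-filled 4p³ is unfavourable, so Ge (4p²) has the more exothermic EA.
For reference (kJ/mol): F 328, Ge 119, As 78, Te 190, Cs 46.
The lowest electron affinity among these belongs to Cs.

Cs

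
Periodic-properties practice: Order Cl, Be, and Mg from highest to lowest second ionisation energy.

Consider each +1 ion: Cl⁺ still has 6 valence electrons; Be⁺ still has 1 valence electron; Mg⁺ still has 1 valence electron.
All are still removing valence electrons, so compare the +1 ions as you would atoms: IE_2 generally rises across a period (higher Z_eff) and falls down a group (larger shell), subject to the usual subshell exceptions.
Valence configurations: Cl⁺ [Ne]3s²3p⁴, Be⁺ [He]2s¹, Mg⁺ [Ne]3s¹.
The numbers (kJ/mol): Cl 2298, Be 1757, Mg 1451.
Putting it together, IE_2: Mg < Be < Cl.

Cl > Be > Mg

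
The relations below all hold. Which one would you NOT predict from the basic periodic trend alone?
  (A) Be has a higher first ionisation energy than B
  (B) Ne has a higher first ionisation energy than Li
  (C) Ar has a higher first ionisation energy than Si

The general trend: first ionisation energy increases across a period and decreases down a group.
(A) Be (period 2, group 2) vs B (period 2, group 13): the stated order contradicts the simple trend.
(B) Ne (period 2, group 18) vs Li (period 2, group 1): the stated order agrees with the simple trend.
(C) Ar (period 3, group 18) vs Si (period 3, group 14): the stated order agrees with the simple trend.
The exception is (A): removing B's lone 2p electron is easier than breaking Be's filled 2s².

(A)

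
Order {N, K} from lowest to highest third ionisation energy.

K < N

The third ionization energy removes an electron from the +2 ion. For each element: N²⁺ still has 3 valence electrons; K²⁺ is already 1 electron into the core.
Usually core removal costs more than valence removal, but here the competition is close: a tightly held n=2 valence electron can cost more to remove than an n=3 core electron, so the actual values have to decide it.
Approximate IE_3 values (kJ/mol): N 4578, K 4420.
Putting it together, IE_3: K < N.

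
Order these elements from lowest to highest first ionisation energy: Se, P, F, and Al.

F is in period 2, group 17; Al is in period 3, group 13; P is in period 3, group 15; Se is in period 4, group 16.
Across a period the outer electron is held more tightly (higher IE₁); down a group it sits in a higher shell, more shielded, and comes off more easily.
These span different periods and groups, so the two trends combine.
Se > Al: period and group pull opposite ways; the across-period shift dominates (941 vs 578 kJ/mol).
P > Se: period and group pull opposite ways; the down-group shift dominates (1012 vs 941 kJ/mol).
F > P: both effects reinforce here, so F is clearly the higher of the two.
For reference (kJ/mol): F 1681, Al 578, P 1012, Se 941.
So from lowest to highest: Al < Se < P < F.

Al, Se, P, F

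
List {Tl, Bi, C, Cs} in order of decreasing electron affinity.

C is in period 2, group 14; Cs is in period 6, group 1; Tl is in period 6, group 13; Bi is in period 6, group 15.
EA tends to increase across a period and decrease down a group, though the pattern is less regular than for IE or radius.
These span different periods and groups, so the two trends combine.
Cs > Tl: this pair runs against the simple trend — see the exception note.
Bi > Cs: both are in period 6; the period trend gives Bi the larger value.
C > Bi: period and group pull opposite ways; the down-group shift dominates (122 vs 91 kJ/mol).
Note the exception: Cs has a higher electron affinity than Tl, contrary to the simple trend — Tl's ns²np¹ configuration gives only a small electron affinity — the sparsely filled np subshell binds an added electron weakly.
Approximate values (kJ/mol): C 122, Cs 46, Tl 19, Bi 91.
So from highest to lowest: C > Bi > Cs > Tl.

C > Bi > Cs > Tl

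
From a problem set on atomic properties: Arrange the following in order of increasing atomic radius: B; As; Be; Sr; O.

O < B < Be < As < Sr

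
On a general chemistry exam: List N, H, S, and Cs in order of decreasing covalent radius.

Cs, S, N, H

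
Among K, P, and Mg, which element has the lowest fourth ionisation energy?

P

After 3 electrons have been removed, what remains? K³⁺ is already 2 electrons into the core; P³⁺ still has 2 valence electrons; Mg³⁺ is already 1 electron into the core.
Core electrons are held far more tightly than valence electrons, so K and Mg top the IE_4 order.
Tabulated IE_4 (kJ/mol): K 5877, P 4964, Mg 10543.
Putting it together, IE_4: P < K < Mg.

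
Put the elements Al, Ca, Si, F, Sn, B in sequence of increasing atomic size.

F < B < Si < Al < Sn < Ca

B is in period 2, group 13; F is in period 2, group 17; Al is in period 3, group 13; Si is in period 3, group 14; Ca is in period 4, group 2; Sn is in period 5, group 14.
Across a period the added protons contract the valence shell; down a group each new principal shell makes the atom larger.
These span different periods and groups, so the two trends combine.
B > F: B lies to the left of F in period 2, so the across-period effect alone puts B larger.
Si > B: the two effects oppose for this pair; the down-group effect wins (116 vs 85 pm).
Al > Si: Al lies to the left of Si in period 3, so the across-period effect alone puts Al larger.
Sn > Al: period and group pull opposite ways; the down-group shift dominates (140 vs 126 pm).
Ca > Sn: the two effects oppose for this pair; the across-period effect wins (171 vs 140 pm).
For reference (pm): B 85, F 64, Al 126, Si 116, Ca 171, Sn 140.
So from smallest to largest: F < B < Si < Al < Sn < Ca.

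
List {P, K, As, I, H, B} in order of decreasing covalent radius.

H is in period 1, group 1; B is in period 2, group 13; P is in period 3, group 15; K is in period 4, group 1; As is in period 4, group 15; I is in period 5, group 17.
Moving right in a period, electrons are added to the same shell under a stronger nuclear pull, so atoms get smaller; moving down, a new shell is opened and atoms get larger.
These span different periods and groups, so the two trends combine.
B > H: the two effects oppose for this pair; the down-group effect wins (85 vs 32 pm).
P > B: period and group pull opposite ways; the down-group shift dominates (111 vs 85 pm).
As > P: As sits below P in group 15, so the down-group effect alone puts As larger.
I > As: the two effects oppose for this pair; the down-group effect wins (133 vs 121 pm).
K > I: the two effects oppose for this pair; the across-period effect wins (196 vs 133 pm).
Approximate values (pm): H 32, B 85, P 111, K 196, As 121, I 133.
So from largest to smallest: K > I > As > P > B > H.

K > I > As > P > B > H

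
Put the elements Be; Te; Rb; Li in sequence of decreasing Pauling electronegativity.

Electronegativity increases across a period and decreases down a group, tracking effective nuclear charge and atomic size.
Neither a single period nor a single group — weigh both effects.
Li > Rb: Li sits above Rb in group 1, so the down-group effect alone puts Li higher.
Be > Li: Be lies to the right of Li in period 2, so the across-period effect alone puts Be higher.
Te > Be: period and group pull opposite ways; the across-period shift dominates (2.10 vs 1.57).
Tabulated electronegativity (Pauling): Li 0.98, Be 1.57, Rb 0.82, Te 2.10.
So from highest to lowest: Te > Be > Li > Rb.

Te > Be > Li > Rb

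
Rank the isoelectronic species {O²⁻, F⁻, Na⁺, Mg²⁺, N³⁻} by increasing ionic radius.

All of these have 10 electrons, so size is governed by nuclear charge alone: the more protons, the stronger the pull on the same electron cloud, and the smaller the ion.
Nuclear charges: Mg²⁺ (Z=12), Na⁺ (Z=11), F⁻ (Z=9), O²⁻ (Z=8), N³⁻ (Z=7).
Smallest to largest: Mg²⁺ < Na⁺ < F⁻ < O²⁻ < N³⁻.

Mg²⁺ < Na⁺ < F⁻ < O²⁻ < N³⁻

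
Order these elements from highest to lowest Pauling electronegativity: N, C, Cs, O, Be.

Be is in period 2, group 2; C is in period 2, group 14; N is in period 2, group 15; O is in period 2, group 16; Cs is in period 6, group 1.
Electronegativity increases across a period and decreases down a group, tracking effective nuclear charge and atomic size.
Here both period and group differ, so the two effects have to be weighed against each other.
Be > Cs: relative to Cs, both the across-period and down-group shifts push Be's electronegativity up.
C > Be: both are in period 2; the period trend gives C the larger value.
N > C: N lies to the right of C in period 2, so the across-period effect alone puts N higher.
O > N: O lies to the right of N in period 2, so the across-period effect alone puts O higher.
For reference (Pauling): Be 1.57, C 2.55, N 3.04, O 3.44, Cs 0.79.
So from highest to lowest: O > N > C > Be > Cs.

O, N, C, Be, Cs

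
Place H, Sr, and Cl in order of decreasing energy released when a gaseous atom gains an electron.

Cl > H > Sr

H is in period 1, group 1; Cl is in period 3, group 17; Sr is in period 5, group 2.
Electron affinity generally becomes more exothermic across a period toward the halogens and less exothermic down a group.
Here both period and group differ, so the two effects have to be weighed against each other.
H > Sr: the two effects oppose for this pair; the down-group effect wins (73 vs 5 kJ/mol).
Cl > H: the two effects oppose for this pair; the across-period effect wins (349 vs 73 kJ/mol).
Tabulated electron affinity (kJ/mol): H 73, Cl 349, Sr 5.
So from highest to lowest: Cl > H > Sr.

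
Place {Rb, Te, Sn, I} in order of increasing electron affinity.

Rb is in period 5, group 1; Sn is in period 5, group 14; Te is in period 5, group 16; I is in period 5, group 17.
Adding an electron releases more energy for atoms nearer the top right (short of the noble gases).
All lie in period 5, so electron affinity increases left to right.
So from lowest to highest: Rb < Sn < Te < I.

Rb < Sn < Te < I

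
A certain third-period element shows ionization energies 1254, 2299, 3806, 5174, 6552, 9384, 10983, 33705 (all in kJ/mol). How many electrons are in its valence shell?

Look for the largest jump between consecutive ionization energies: IE8/IE7 ≈ 3.1, far larger than any earlier ratio.
That jump marks the point where a core electron is being removed. So the atom has 7 valence electrons.

7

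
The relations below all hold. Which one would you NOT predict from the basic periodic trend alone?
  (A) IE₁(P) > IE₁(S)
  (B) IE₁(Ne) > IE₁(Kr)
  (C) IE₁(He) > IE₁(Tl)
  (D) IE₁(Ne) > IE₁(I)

The general trend: first ionization energy increases across a period and decreases down a group.
(A) P (period 3, group 15) vs S (period 3, group 16): the stated order contradicts the simple trend.
(B) Ne (period 2, group 18) vs Kr (period 4, group 18): the stated order agrees with the simple trend.
(C) He (period 1, group 18) vs Tl (period 6, group 13): the stated order agrees with the simple trend.
(D) Ne (period 2, group 18) vs I (period 5, group 17): the stated order agrees with the simple trend.
The exception is (A): S (3p⁴) ionizes more easily than half-filled P (3p³) because the paired 3p electron in S is pushed out by e⁻–e⁻ repulsion.

(A)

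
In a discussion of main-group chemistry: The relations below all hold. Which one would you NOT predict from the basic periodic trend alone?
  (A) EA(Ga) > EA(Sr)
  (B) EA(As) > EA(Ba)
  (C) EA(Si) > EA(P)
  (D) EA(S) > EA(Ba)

The general trend: electron affinity increases across a period and decreases down a group.
(A) Ga (period 4, group 13) vs Sr (period 5, group 2): the stated order agrees with the simple trend.
(B) As (period 4, group 15) vs Ba (period 6, group 2): the stated order agrees with the simple trend.
(C) Si (period 3, group 14) vs P (period 3, group 15): the stated order contradicts the simple trend.
(D) S (period 3, group 16) vs Ba (period 6, group 2): the stated order agrees with the simple trend.
The exception is (C): adding an electron to P's half-filled 3p³ is unfavourable, so Si (3p²) has the more exothermic EA.

(C)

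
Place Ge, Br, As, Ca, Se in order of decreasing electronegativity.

Br > Se > As > Ge > Ca

Ca is in period 4, group 2; Ge is in period 4, group 14; As is in period 4, group 15; Se is in period 4, group 16; Br is in period 4, group 17.
Atoms toward the upper right of the periodic table pull bonding electrons most strongly.
All lie in period 4, so electronegativity increases left to right.
So from highest to lowest: Br > Se > As > Ge > Ca.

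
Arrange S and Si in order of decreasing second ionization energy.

After 1 electron has been removed, what remains? S⁺ still has 5 valence electrons; Si⁺ still has 3 valence electrons.
All are still removing valence electrons, so compare the +1 ions as you would atoms: IE_2 generally rises across a period (higher Z_eff) and falls down a group (larger shell), subject to the usual subshell exceptions.
Valence configurations: S⁺ [Ne]3s²3p³, Si⁺ [Ne]3s²3p¹.
Tabulated IE_2 (kJ/mol): S 2252, Si 1577.
Hence IE_2: Si < S.

S > Si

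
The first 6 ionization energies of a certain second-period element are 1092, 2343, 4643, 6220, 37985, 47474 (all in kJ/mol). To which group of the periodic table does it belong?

Look for the largest jump between consecutive ionization energies: IE5/IE4 ≈ 6.1, far larger than any earlier ratio.
That jump marks the point where a core electron is being removed. So the atom has 4 valence electrons.
A main-group element with 4 valence electrons is in group 14.

Group 14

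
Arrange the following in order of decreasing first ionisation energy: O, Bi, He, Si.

He, O, Si, Bi

Across a period the outer electron is held more tightly (higher IE₁); down a group it sits in a higher shell, more shielded, and comes off more easily.
These span different periods and groups, so the two trends combine.
Si > Bi: period and group pull opposite ways; the down-group shift dominates (786 vs 703 kJ/mol).
O > Si: relative to Si, both the across-period and down-group shifts push O's first ionization energy up.
He > O: relative to O, both the across-period and down-group shifts push He's first ionization energy up.
Approximate values (kJ/mol): He 2372, O 1314, Si 786, Bi 703.
So from highest to lowest: He > O > Si > Bi.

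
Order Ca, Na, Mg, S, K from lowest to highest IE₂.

Ca < Mg < S < K < Na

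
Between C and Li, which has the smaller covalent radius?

C

Atomic radius shrinks across a period as nuclear charge pulls the same shell inward, and grows down a group as new shells are added.
All lie in period 2, so atomic radius increases right to left.
So C has the smaller covalent radius (C < Li).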